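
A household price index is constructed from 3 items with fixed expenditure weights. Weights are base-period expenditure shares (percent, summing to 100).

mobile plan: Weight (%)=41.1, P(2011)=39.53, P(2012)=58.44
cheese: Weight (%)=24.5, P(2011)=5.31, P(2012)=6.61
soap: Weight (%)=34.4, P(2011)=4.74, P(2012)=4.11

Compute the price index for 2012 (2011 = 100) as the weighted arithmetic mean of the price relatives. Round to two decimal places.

mobile plan: 41.1 × (58.44/39.53) = 41.1 × 1.478371 = 60.7610
cheese: 24.5 × (6.61/5.31) = 24.5 × 1.244821 = 30.4981
soap: 34.4 × (4.11/4.74) = 34.4 × 0.867089 = 29.8278
Index = Σ wᵢ·(p₁ᵢ/p₀ᵢ) = 60.7610 + 30.4981 + 29.8278 = 121.0870

121.09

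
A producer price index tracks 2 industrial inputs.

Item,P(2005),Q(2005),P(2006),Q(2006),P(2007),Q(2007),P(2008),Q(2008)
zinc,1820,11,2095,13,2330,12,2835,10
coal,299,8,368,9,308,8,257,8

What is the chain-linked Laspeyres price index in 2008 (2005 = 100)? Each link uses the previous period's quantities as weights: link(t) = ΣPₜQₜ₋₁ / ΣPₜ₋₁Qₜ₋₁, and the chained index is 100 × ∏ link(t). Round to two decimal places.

148.82

Link 2005→2006:
ΣP(2006)Q(2005) = 2095×11 + 368×8 = 23045 + 2944 = 25989
ΣP(2005)Q(2005) = 1820×11 + 299×8 = 20020 + 2392 = 22412
link = 25989/22412 = 1.159602
Link 2006→2007:
ΣP(2007)Q(2006) = 2330×13 + 308×9 = 30290 + 2772 = 33062
ΣP(2006)Q(2006) = 2095×13 + 368×9 = 27235 + 3312 = 30547
link = 33062/30547 = 1.082332
Link 2007→2008:
ΣP(2008)Q(2007) = 2835×12 + 257×8 = 34020 + 2056 = 36076
ΣP(2007)Q(2007) = 2330×12 + 308×8 = 27960 + 2464 = 30424
link = 36076/30424 = 1.185774
Chained index = 100 × 1.159602 × 1.082332 × 1.185774 = 148.8235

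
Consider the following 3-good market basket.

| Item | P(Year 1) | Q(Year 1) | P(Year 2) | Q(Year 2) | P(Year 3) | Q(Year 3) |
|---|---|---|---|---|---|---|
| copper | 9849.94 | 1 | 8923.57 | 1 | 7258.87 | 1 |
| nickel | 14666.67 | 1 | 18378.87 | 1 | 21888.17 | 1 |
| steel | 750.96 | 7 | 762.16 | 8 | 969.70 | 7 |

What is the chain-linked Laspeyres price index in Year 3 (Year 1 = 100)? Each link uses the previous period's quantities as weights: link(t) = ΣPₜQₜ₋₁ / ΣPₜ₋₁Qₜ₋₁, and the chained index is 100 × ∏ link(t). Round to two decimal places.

Link Year 1→Year 2:
ΣP(Year 2)Q(Year 1) = 8923.57×1 + 18378.87×1 + 762.16×7 = 8923.57 + 18378.87 + 5335.12 = 32637.56
ΣP(Year 1)Q(Year 1) = 9849.94×1 + 14666.67×1 + 750.96×7 = 9849.94 + 14666.67 + 5256.72 = 29773.33
link = 32637.56/29773.33 = 1.096201
Link Year 2→Year 3:
ΣP(Year 3)Q(Year 2) = 7258.87×1 + 21888.17×1 + 969.70×8 = 7258.87 + 21888.17 + 7757.6 = 36904.64
ΣP(Year 2)Q(Year 2) = 8923.57×1 + 18378.87×1 + 762.16×8 = 8923.57 + 18378.87 + 6097.28 = 33399.72
link = 36904.64/33399.72 = 1.104939
Chained index = 100 × 1.096201 × 1.104939 = 121.1235

121.12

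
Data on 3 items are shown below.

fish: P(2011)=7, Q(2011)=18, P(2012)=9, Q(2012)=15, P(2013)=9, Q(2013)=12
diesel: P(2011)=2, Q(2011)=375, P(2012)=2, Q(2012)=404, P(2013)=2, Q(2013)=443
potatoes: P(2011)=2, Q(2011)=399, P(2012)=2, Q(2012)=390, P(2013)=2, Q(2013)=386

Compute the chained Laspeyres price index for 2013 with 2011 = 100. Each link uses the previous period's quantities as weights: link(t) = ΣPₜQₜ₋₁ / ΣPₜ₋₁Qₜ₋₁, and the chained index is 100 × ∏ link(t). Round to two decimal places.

102.15

Link 2011→2012:
ΣP(2012)Q(2011) = 9×18 + 2×375 + 2×399 = 162 + 750 + 798 = 1710
ΣP(2011)Q(2011) = 7×18 + 2×375 + 2×399 = 126 + 750 + 798 = 1674
link = 1710/1674 = 1.021505
Link 2012→2013:
ΣP(2013)Q(2012) = 9×15 + 2×404 + 2×390 = 135 + 808 + 780 = 1723
ΣP(2012)Q(2012) = 9×15 + 2×404 + 2×390 = 135 + 808 + 780 = 1723
link = 1723/1723 = 1.000000
Chained index = 100 × 1.021505 × 1.000000 = 102.1505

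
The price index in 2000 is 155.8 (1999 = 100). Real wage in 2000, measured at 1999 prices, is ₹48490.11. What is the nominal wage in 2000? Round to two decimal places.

Nominal = Real × (Index/100) = 48490.11 × (155.8/100)
        = 48490.11 × 1.558 = 75547.5914

75547.59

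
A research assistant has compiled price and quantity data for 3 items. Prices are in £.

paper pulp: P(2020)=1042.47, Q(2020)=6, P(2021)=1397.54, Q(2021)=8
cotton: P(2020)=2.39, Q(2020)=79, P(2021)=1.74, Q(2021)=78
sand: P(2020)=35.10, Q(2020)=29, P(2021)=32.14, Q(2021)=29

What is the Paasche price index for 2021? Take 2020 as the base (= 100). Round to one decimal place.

128.3

Paasche price index uses current-period quantities as weights.
ΣP(2021)·Q(2021) = 1397.54×8 + 1.74×78 + 32.14×29 = 11180.32 + 135.72 + 932.06 = 12248.1
ΣP(2020)·Q(2021) = 1042.47×8 + 2.39×78 + 35.10×29 = 8339.76 + 186.42 + 1017.9 = 9544.08
Index = 12248.1 / 9544.08 × 100 = 128.3319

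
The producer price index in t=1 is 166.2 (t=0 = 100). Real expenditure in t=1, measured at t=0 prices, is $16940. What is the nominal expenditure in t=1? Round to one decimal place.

28154.3

Nominal = Real × (Index/100) = 16940 × (166.2/100)
        = 16940 × 1.662 = 28154.2800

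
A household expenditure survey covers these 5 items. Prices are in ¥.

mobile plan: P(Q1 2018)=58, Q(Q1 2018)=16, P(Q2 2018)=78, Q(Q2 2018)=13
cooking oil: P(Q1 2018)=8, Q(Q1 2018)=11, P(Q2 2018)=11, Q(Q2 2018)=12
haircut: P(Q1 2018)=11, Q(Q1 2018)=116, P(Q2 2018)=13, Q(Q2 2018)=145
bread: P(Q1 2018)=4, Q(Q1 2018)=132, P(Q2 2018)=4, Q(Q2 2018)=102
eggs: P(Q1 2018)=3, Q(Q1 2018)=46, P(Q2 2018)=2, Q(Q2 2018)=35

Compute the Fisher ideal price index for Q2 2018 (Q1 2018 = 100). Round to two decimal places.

Laspeyres component (base-period weights):
ΣP(Q2 2018)Q(Q1 2018) = 78×16 + 11×11 + 13×116 + 4×132 + 2×46 = 1248 + 121 + 1508 + 528 + 92 = 3497
ΣP(Q1 2018)Q(Q1 2018) = 58×16 + 8×11 + 11×116 + 4×132 + 3×46 = 928 + 88 + 1276 + 528 + 138 = 2958
L = 3497 / 2958 × 100 = 118.2218
Paasche component (current-period weights):
ΣP(Q2 2018)Q(Q2 2018) = 78×13 + 11×12 + 13×145 + 4×102 + 2×35 = 1014 + 132 + 1885 + 408 + 70 = 3509
ΣP(Q1 2018)Q(Q2 2018) = 58×13 + 8×12 + 11×145 + 4×102 + 3×35 = 754 + 96 + 1595 + 408 + 105 = 2958
P = 3509 / 2958 × 100 = 118.6275
Fisher = √(L × P) = √(118.2218 × 118.6275) = 118.4244

118.42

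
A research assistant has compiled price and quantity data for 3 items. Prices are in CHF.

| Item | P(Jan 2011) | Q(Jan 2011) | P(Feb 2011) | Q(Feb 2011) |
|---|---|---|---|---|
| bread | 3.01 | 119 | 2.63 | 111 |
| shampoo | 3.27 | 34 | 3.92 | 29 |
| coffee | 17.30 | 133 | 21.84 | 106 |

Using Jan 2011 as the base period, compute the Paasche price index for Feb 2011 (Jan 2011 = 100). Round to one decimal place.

Paasche price index uses current-period quantities as weights.
ΣP(Feb 2011)·Q(Feb 2011) = 2.63×111 + 3.92×29 + 21.84×106 = 291.93 + 113.68 + 2315.04 = 2720.65
ΣP(Jan 2011)·Q(Feb 2011) = 3.01×111 + 3.27×29 + 17.30×106 = 334.11 + 94.83 + 1833.8 = 2262.74
Index = 2720.65 / 2262.74 × 100 = 120.2370

120.2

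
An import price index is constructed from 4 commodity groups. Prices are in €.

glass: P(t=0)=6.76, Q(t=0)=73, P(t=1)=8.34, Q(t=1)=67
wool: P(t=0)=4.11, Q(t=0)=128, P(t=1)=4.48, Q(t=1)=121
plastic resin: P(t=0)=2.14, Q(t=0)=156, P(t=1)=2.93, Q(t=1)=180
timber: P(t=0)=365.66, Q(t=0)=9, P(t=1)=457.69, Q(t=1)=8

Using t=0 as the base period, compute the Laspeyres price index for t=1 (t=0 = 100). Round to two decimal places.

123.99

Laspeyres price index uses base-period quantities as weights.
ΣP(t=1)·Q(t=0) = 8.34×73 + 4.48×128 + 2.93×156 + 457.69×9 = 608.82 + 573.44 + 457.08 + 4119.21 = 5758.55
ΣP(t=0)·Q(t=0) = 6.76×73 + 4.11×128 + 2.14×156 + 365.66×9 = 493.48 + 526.08 + 333.84 + 3290.94 = 4644.34
Index = 5758.55 / 4644.34 × 100 = 123.9907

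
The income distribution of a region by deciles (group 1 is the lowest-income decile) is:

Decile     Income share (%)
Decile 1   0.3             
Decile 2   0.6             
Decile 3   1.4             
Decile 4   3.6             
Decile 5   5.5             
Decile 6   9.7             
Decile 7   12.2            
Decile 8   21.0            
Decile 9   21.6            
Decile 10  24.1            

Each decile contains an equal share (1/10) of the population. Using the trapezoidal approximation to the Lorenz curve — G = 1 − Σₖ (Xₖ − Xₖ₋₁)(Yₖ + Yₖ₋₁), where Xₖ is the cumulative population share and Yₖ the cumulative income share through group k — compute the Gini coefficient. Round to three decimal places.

Cumulative income shares Yₖ: 0.0030, 0.0090, 0.0230, 0.0590, 0.1140, 0.2110, 0.3330, 0.5430, 0.7590, 1.0000
Σ (Xₖ−Xₖ₋₁)(Yₖ+Yₖ₋₁) = (1/10)(0.0030+0.0000) + (1/10)(0.0090+0.0030) + (1/10)(0.0230+0.0090) + (1/10)(0.0590+0.0230) + (1/10)(0.1140+0.0590) + (1/10)(0.2110+0.1140) + (1/10)(0.3330+0.2110) + (1/10)(0.5430+0.3330) + (1/10)(0.7590+0.5430) + (1/10)(1.0000+0.7590)
  = 0.0003 + 0.0012 + 0.0032 + 0.0082 + 0.0173 + 0.0325 + 0.0544 + 0.0876 + 0.1302 + 0.1759 = 0.5108
G = 1 − 0.5108 = 0.4892

0.489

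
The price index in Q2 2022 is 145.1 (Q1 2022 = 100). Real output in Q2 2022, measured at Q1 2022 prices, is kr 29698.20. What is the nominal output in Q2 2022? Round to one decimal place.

Nominal = Real × (Index/100) = 29698.20 × (145.1/100)
        = 29698.20 × 1.451 = 43092.0882

43092.1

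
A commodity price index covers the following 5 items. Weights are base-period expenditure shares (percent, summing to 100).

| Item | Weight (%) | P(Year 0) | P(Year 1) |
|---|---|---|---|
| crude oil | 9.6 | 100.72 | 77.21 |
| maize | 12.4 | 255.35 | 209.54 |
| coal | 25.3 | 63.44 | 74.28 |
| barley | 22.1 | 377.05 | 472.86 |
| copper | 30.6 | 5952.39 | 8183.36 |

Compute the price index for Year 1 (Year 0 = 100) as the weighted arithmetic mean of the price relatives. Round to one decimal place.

116.9

crude oil: 9.6 × (77.21/100.72) = 9.6 × 0.766581 = 7.3592
maize: 12.4 × (209.54/255.35) = 12.4 × 0.820599 = 10.1754
coal: 25.3 × (74.28/63.44) = 25.3 × 1.170870 = 29.6230
barley: 22.1 × (472.86/377.05) = 22.1 × 1.254104 = 27.7157
copper: 30.6 × (8183.36/5952.39) = 30.6 × 1.374802 = 42.0690
Index = Σ wᵢ·(p₁ᵢ/p₀ᵢ) = 7.3592 + 10.1754 + 29.6230 + 27.7157 + 42.0690 = 116.9423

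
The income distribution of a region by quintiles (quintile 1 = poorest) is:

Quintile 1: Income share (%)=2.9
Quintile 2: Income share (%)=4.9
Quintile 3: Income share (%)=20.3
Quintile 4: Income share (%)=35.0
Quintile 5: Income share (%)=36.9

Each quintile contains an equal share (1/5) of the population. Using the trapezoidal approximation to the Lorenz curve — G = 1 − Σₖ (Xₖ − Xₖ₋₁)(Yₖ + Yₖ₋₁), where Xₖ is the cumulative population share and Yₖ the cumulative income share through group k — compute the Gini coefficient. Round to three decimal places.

Cumulative income shares Yₖ: 0.0290, 0.0780, 0.2810, 0.6310, 1.0000
Σ (Xₖ−Xₖ₋₁)(Yₖ+Yₖ₋₁) = (1/5)(0.0290+0.0000) + (1/5)(0.0780+0.0290) + (1/5)(0.2810+0.0780) + (1/5)(0.6310+0.2810) + (1/5)(1.0000+0.6310)
  = 0.0058 + 0.0214 + 0.0718 + 0.1824 + 0.3262 = 0.6076
G = 1 − 0.6076 = 0.3924

0.392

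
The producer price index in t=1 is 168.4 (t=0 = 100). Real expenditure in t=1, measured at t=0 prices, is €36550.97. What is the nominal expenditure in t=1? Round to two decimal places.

61551.83

Nominal = Real × (Index/100) = 36550.97 × (168.4/100)
        = 36550.97 × 1.684 = 61551.8335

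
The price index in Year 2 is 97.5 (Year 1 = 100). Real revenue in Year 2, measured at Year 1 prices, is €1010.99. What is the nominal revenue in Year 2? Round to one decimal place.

Nominal = Real × (Index/100) = 1010.99 × (97.5/100)
        = 1010.99 × 0.975 = 985.7152

985.7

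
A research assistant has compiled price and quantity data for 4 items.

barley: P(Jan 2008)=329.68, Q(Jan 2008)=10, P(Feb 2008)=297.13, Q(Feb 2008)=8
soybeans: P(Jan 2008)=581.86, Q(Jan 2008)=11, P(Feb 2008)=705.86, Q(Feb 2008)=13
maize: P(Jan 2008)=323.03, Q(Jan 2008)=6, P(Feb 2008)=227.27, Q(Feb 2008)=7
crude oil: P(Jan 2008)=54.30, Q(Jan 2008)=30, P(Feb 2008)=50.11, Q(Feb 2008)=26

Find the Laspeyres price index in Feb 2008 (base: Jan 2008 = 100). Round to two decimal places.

Laspeyres price index uses base-period quantities as weights.
ΣP(Feb 2008)·Q(Jan 2008) = 297.13×10 + 705.86×11 + 227.27×6 + 50.11×30 = 2971.3 + 7764.46 + 1363.62 + 1503.3 = 13602.68
ΣP(Jan 2008)·Q(Jan 2008) = 329.68×10 + 581.86×11 + 323.03×6 + 54.30×30 = 3296.8 + 6400.46 + 1938.18 + 1629 = 13264.44
Index = 13602.68 / 13264.44 × 100 = 102.5500

102.55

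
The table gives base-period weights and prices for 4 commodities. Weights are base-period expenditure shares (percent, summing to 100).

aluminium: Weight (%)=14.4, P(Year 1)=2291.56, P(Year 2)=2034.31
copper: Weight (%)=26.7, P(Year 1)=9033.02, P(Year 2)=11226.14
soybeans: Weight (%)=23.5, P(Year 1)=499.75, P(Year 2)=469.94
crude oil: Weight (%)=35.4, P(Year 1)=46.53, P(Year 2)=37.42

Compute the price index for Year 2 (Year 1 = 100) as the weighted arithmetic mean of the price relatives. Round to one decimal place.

aluminium: 14.4 × (2034.31/2291.56) = 14.4 × 0.887740 = 12.7835
copper: 26.7 × (11226.14/9033.02) = 26.7 × 1.242789 = 33.1825
soybeans: 23.5 × (469.94/499.75) = 23.5 × 0.940350 = 22.0982
crude oil: 35.4 × (37.42/46.53) = 35.4 × 0.804212 = 28.4691
Index = Σ wᵢ·(p₁ᵢ/p₀ᵢ) = 12.7835 + 33.1825 + 22.0982 + 28.4691 = 96.5333

96.5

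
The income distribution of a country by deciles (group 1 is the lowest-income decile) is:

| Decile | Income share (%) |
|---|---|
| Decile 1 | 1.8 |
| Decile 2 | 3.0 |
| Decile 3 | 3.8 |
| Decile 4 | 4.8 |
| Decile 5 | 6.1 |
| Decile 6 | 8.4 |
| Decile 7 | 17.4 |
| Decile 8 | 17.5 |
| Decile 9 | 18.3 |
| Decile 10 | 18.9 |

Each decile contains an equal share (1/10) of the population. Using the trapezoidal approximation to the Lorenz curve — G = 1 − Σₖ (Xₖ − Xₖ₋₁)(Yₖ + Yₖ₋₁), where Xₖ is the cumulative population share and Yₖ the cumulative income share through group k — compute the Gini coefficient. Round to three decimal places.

0.370

Cumulative income shares Yₖ: 0.0180, 0.0480, 0.0860, 0.1340, 0.1950, 0.2790, 0.4530, 0.6280, 0.8110, 1.0000
Σ (Xₖ−Xₖ₋₁)(Yₖ+Yₖ₋₁) = (1/10)(0.0180+0.0000) + (1/10)(0.0480+0.0180) + (1/10)(0.0860+0.0480) + (1/10)(0.1340+0.0860) + (1/10)(0.1950+0.1340) + (1/10)(0.2790+0.1950) + (1/10)(0.4530+0.2790) + (1/10)(0.6280+0.4530) + (1/10)(0.8110+0.6280) + (1/10)(1.0000+0.8110)
  = 0.0018 + 0.0066 + 0.0134 + 0.0220 + 0.0329 + 0.0474 + 0.0732 + 0.1081 + 0.1439 + 0.1811 = 0.6304
G = 1 − 0.6304 = 0.3696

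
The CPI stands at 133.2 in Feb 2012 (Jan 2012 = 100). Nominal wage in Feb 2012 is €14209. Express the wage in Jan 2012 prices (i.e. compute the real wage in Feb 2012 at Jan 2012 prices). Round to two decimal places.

10667.42

Real = Nominal ÷ (Index/100) = 14209 ÷ (133.2/100)
     = 14209 ÷ 1.332 = 10667.4174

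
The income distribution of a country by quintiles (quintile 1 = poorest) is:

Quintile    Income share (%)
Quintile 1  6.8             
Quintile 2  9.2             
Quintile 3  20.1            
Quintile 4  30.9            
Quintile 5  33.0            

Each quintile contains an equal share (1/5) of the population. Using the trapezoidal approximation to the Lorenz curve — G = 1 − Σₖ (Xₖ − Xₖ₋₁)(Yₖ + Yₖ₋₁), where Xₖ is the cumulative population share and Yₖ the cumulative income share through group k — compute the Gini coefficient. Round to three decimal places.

Cumulative income shares Yₖ: 0.0680, 0.1600, 0.3610, 0.6700, 1.0000
Σ (Xₖ−Xₖ₋₁)(Yₖ+Yₖ₋₁) = (1/5)(0.0680+0.0000) + (1/5)(0.1600+0.0680) + (1/5)(0.3610+0.1600) + (1/5)(0.6700+0.3610) + (1/5)(1.0000+0.6700)
  = 0.0136 + 0.0456 + 0.1042 + 0.2062 + 0.3340 = 0.7036
G = 1 − 0.7036 = 0.2964

0.296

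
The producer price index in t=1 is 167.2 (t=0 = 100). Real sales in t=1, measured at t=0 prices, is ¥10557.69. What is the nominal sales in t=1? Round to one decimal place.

Nominal = Real × (Index/100) = 10557.69 × (167.2/100)
        = 10557.69 × 1.672 = 17652.4577

17652.5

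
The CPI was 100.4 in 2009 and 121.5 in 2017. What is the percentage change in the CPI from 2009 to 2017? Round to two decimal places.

21.02%

Change = (121.5 − 100.4) / 100.4 × 100
       = 21.1 / 100.4 × 100 = 21.0159%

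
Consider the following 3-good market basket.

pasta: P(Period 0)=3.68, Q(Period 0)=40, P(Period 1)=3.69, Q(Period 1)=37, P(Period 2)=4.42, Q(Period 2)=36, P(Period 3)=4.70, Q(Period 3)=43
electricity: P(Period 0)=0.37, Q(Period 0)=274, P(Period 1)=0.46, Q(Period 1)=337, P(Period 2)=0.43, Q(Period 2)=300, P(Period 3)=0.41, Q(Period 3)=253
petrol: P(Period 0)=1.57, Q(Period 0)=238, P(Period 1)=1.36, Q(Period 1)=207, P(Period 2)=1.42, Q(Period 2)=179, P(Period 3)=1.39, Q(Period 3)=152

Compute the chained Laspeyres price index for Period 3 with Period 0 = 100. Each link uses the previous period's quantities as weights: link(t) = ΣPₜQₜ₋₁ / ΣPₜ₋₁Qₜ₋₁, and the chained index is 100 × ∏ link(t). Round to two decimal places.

100.67

Link Period 0→Period 1:
ΣP(Period 1)Q(Period 0) = 3.69×40 + 0.46×274 + 1.36×238 = 147.6 + 126.04 + 323.68 = 597.32
ΣP(Period 0)Q(Period 0) = 3.68×40 + 0.37×274 + 1.57×238 = 147.2 + 101.38 + 373.66 = 622.24
link = 597.32/622.24 = 0.959951
Link Period 1→Period 2:
ΣP(Period 2)Q(Period 1) = 4.42×37 + 0.43×337 + 1.42×207 = 163.54 + 144.91 + 293.94 = 602.39
ΣP(Period 1)Q(Period 1) = 3.69×37 + 0.46×337 + 1.36×207 = 136.53 + 155.02 + 281.52 = 573.07
link = 602.39/573.07 = 1.051163
Link Period 2→Period 3:
ΣP(Period 3)Q(Period 2) = 4.70×36 + 0.41×300 + 1.39×179 = 169.2 + 123 + 248.81 = 541.01
ΣP(Period 2)Q(Period 2) = 4.42×36 + 0.43×300 + 1.42×179 = 159.12 + 129 + 254.18 = 542.3
link = 541.01/542.3 = 0.997621
Chained index = 100 × 0.959951 × 1.051163 × 0.997621 = 100.6665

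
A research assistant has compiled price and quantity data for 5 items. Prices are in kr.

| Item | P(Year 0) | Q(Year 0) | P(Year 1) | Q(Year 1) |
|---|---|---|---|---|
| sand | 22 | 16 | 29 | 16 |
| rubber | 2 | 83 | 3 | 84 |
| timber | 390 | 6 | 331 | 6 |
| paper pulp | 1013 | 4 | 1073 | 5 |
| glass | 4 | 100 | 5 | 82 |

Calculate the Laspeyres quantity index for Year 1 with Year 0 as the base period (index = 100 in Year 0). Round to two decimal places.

Laspeyres quantity index uses base-period prices as weights.
ΣP(Year 0)·Q(Year 1) = 22×16 + 2×84 + 390×6 + 1013×5 + 4×82 = 352 + 168 + 2340 + 5065 + 328 = 8253
ΣP(Year 0)·Q(Year 0) = 22×16 + 2×83 + 390×6 + 1013×4 + 4×100 = 352 + 166 + 2340 + 4052 + 400 = 7310
Index = 8253 / 7310 × 100 = 112.9001

112.90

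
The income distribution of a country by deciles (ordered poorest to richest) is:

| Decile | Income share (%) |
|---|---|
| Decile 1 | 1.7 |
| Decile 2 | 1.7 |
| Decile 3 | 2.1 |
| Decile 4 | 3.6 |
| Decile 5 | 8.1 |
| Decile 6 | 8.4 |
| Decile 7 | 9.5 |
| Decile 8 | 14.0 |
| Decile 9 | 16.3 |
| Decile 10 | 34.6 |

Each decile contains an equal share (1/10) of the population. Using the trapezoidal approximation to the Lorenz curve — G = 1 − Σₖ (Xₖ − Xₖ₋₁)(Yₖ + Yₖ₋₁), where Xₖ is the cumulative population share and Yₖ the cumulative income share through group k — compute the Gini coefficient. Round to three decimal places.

0.476

Cumulative income shares Yₖ: 0.0170, 0.0340, 0.0550, 0.0910, 0.1720, 0.2560, 0.3510, 0.4910, 0.6540, 1.0000
Σ (Xₖ−Xₖ₋₁)(Yₖ+Yₖ₋₁) = (1/10)(0.0170+0.0000) + (1/10)(0.0340+0.0170) + (1/10)(0.0550+0.0340) + (1/10)(0.0910+0.0550) + (1/10)(0.1720+0.0910) + (1/10)(0.2560+0.1720) + (1/10)(0.3510+0.2560) + (1/10)(0.4910+0.3510) + (1/10)(0.6540+0.4910) + (1/10)(1.0000+0.6540)
  = 0.0017 + 0.0051 + 0.0089 + 0.0146 + 0.0263 + 0.0428 + 0.0607 + 0.0842 + 0.1145 + 0.1654 = 0.5242
G = 1 − 0.5242 = 0.4758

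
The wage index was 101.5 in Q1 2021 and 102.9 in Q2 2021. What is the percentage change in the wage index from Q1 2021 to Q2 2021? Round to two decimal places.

1.38%

Change = (102.9 − 101.5) / 101.5 × 100
       = 1.4 / 101.5 × 100 = 1.3793%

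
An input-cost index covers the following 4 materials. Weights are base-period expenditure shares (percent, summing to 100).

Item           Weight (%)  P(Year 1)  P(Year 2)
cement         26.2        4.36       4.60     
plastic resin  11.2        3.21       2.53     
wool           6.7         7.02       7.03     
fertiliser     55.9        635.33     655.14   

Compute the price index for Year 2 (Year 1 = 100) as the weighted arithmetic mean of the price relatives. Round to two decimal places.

100.82

cement: 26.2 × (4.60/4.36) = 26.2 × 1.055046 = 27.6422
plastic resin: 11.2 × (2.53/3.21) = 11.2 × 0.788162 = 8.8274
wool: 6.7 × (7.03/7.02) = 6.7 × 1.001425 = 6.7095
fertiliser: 55.9 × (655.14/635.33) = 55.9 × 1.031181 = 57.6430
Index = Σ wᵢ·(p₁ᵢ/p₀ᵢ) = 27.6422 + 8.8274 + 6.7095 + 57.6430 = 100.8222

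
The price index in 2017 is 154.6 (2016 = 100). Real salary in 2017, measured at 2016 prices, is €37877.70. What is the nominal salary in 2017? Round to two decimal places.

58558.92

Nominal = Real × (Index/100) = 37877.70 × (154.6/100)
        = 37877.70 × 1.546 = 58558.9242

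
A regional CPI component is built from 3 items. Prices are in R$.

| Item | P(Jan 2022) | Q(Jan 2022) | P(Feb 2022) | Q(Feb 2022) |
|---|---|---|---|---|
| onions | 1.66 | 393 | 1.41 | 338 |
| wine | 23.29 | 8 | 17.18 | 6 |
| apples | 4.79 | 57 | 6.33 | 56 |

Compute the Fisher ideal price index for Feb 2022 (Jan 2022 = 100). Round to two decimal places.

95.53

Laspeyres component (base-period weights):
ΣP(Feb 2022)Q(Jan 2022) = 1.41×393 + 17.18×8 + 6.33×57 = 554.13 + 137.44 + 360.81 = 1052.38
ΣP(Jan 2022)Q(Jan 2022) = 1.66×393 + 23.29×8 + 4.79×57 = 652.38 + 186.32 + 273.03 = 1111.73
L = 1052.38 / 1111.73 × 100 = 94.6615
Paasche component (current-period weights):
ΣP(Feb 2022)Q(Feb 2022) = 1.41×338 + 17.18×6 + 6.33×56 = 476.58 + 103.08 + 354.48 = 934.14
ΣP(Jan 2022)Q(Feb 2022) = 1.66×338 + 23.29×6 + 4.79×56 = 561.08 + 139.74 + 268.24 = 969.06
P = 934.14 / 969.06 × 100 = 96.3965
Fisher = √(L × P) = √(94.6615 × 96.3965) = 95.5251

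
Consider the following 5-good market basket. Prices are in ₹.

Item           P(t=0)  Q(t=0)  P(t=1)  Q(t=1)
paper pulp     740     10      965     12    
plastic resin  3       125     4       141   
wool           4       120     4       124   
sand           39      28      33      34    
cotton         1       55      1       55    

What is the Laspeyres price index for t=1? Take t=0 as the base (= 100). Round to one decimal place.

Laspeyres price index uses base-period quantities as weights.
ΣP(t=1)·Q(t=0) = 965×10 + 4×125 + 4×120 + 33×28 + 1×55 = 9650 + 500 + 480 + 924 + 55 = 11609
ΣP(t=0)·Q(t=0) = 740×10 + 3×125 + 4×120 + 39×28 + 1×55 = 7400 + 375 + 480 + 1092 + 55 = 9402
Index = 11609 / 9402 × 100 = 123.4737

123.5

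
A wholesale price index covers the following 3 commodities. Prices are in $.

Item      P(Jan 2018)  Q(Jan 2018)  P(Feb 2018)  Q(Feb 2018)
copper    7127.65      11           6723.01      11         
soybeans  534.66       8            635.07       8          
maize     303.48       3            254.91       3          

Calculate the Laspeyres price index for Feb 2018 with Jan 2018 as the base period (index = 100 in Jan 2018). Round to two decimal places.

95.46

Laspeyres price index uses base-period quantities as weights.
ΣP(Feb 2018)·Q(Jan 2018) = 6723.01×11 + 635.07×8 + 254.91×3 = 73953.11 + 5080.56 + 764.73 = 79798.4
ΣP(Jan 2018)·Q(Jan 2018) = 7127.65×11 + 534.66×8 + 303.48×3 = 78404.15 + 4277.28 + 910.44 = 83591.87
Index = 79798.4 / 83591.87 × 100 = 95.4619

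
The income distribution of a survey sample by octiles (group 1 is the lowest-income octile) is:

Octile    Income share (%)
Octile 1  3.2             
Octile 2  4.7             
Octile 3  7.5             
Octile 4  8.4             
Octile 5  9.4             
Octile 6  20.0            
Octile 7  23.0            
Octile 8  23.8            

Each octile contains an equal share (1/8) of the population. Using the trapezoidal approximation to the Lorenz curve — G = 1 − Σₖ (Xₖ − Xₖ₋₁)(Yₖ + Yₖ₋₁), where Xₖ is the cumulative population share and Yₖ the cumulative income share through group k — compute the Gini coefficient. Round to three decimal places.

Cumulative income shares Yₖ: 0.0320, 0.0790, 0.1540, 0.2380, 0.3320, 0.5320, 0.7620, 1.0000
Σ (Xₖ−Xₖ₋₁)(Yₖ+Yₖ₋₁) = (1/8)(0.0320+0.0000) + (1/8)(0.0790+0.0320) + (1/8)(0.1540+0.0790) + (1/8)(0.2380+0.1540) + (1/8)(0.3320+0.2380) + (1/8)(0.5320+0.3320) + (1/8)(0.7620+0.5320) + (1/8)(1.0000+0.7620)
  = 0.0040 + 0.0139 + 0.0291 + 0.0490 + 0.0712 + 0.1080 + 0.1618 + 0.2203 = 0.6573
G = 1 − 0.6573 = 0.3427

0.343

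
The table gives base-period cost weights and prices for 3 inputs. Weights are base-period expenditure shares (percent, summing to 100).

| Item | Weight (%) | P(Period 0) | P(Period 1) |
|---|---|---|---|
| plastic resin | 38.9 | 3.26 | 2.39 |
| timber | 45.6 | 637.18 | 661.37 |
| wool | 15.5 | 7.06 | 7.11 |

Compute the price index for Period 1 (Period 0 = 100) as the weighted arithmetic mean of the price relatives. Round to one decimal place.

91.5

plastic resin: 38.9 × (2.39/3.26) = 38.9 × 0.733129 = 28.5187
timber: 45.6 × (661.37/637.18) = 45.6 × 1.037964 = 47.3312
wool: 15.5 × (7.11/7.06) = 15.5 × 1.007082 = 15.6098
Index = Σ wᵢ·(p₁ᵢ/p₀ᵢ) = 28.5187 + 47.3312 + 15.6098 = 91.4597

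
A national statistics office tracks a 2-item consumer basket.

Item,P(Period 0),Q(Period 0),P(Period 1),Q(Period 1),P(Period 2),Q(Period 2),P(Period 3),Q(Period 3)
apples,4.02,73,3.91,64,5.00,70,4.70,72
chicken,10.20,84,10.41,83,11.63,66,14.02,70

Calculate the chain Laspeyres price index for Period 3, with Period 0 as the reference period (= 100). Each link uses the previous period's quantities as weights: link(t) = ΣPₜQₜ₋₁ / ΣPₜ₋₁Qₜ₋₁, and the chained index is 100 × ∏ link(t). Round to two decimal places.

130.54

Link Period 0→Period 1:
ΣP(Period 1)Q(Period 0) = 3.91×73 + 10.41×84 = 285.43 + 874.44 = 1159.87
ΣP(Period 0)Q(Period 0) = 4.02×73 + 10.20×84 = 293.46 + 856.8 = 1150.26
link = 1159.87/1150.26 = 1.008355
Link Period 1→Period 2:
ΣP(Period 2)Q(Period 1) = 5.00×64 + 11.63×83 = 320 + 965.29 = 1285.29
ΣP(Period 1)Q(Period 1) = 3.91×64 + 10.41×83 = 250.24 + 864.03 = 1114.27
link = 1285.29/1114.27 = 1.153482
Link Period 2→Period 3:
ΣP(Period 3)Q(Period 2) = 4.70×70 + 14.02×66 = 329 + 925.32 = 1254.32
ΣP(Period 2)Q(Period 2) = 5.00×70 + 11.63×66 = 350 + 767.58 = 1117.58
link = 1254.32/1117.58 = 1.122354
Chained index = 100 × 1.008355 × 1.153482 × 1.122354 = 130.5430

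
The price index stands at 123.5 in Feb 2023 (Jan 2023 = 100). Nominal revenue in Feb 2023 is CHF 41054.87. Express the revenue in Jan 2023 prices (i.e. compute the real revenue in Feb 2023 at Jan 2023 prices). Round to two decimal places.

Real = Nominal ÷ (Index/100) = 41054.87 ÷ (123.5/100)
     = 41054.87 ÷ 1.235 = 33242.8097

33242.81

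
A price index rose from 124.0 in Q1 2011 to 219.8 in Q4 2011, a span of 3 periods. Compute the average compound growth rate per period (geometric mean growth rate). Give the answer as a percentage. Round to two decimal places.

Growth factor = (219.8/124.0)^(1/3) = (1.772581)^(1/3) = 1.210232
Growth rate = 1.210232 − 1 = 0.210232 = 21.0232%

21.02%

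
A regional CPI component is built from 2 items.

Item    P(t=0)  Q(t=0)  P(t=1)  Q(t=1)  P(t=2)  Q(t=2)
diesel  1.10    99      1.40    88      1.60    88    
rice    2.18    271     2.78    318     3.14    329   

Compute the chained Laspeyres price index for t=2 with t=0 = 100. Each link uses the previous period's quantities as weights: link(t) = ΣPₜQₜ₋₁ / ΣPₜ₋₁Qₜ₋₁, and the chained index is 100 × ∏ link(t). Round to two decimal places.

Link t=0→t=1:
ΣP(t=1)Q(t=0) = 1.40×99 + 2.78×271 = 138.6 + 753.38 = 891.98
ΣP(t=0)Q(t=0) = 1.10×99 + 2.18×271 = 108.9 + 590.78 = 699.68
link = 891.98/699.68 = 1.274840
Link t=1→t=2:
ΣP(t=2)Q(t=1) = 1.60×88 + 3.14×318 = 140.8 + 998.52 = 1139.32
ΣP(t=1)Q(t=1) = 1.40×88 + 2.78×318 = 123.2 + 884.04 = 1007.24
link = 1139.32/1007.24 = 1.131131
Chained index = 100 × 1.274840 × 1.131131 = 144.2010

144.20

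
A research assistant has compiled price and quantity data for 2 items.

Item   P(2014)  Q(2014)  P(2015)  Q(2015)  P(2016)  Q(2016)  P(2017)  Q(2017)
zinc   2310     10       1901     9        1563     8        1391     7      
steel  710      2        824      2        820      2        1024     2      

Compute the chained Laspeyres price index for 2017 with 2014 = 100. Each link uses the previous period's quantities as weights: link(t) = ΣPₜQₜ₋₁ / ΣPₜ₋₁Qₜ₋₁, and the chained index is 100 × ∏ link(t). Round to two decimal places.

Link 2014→2015:
ΣP(2015)Q(2014) = 1901×10 + 824×2 = 19010 + 1648 = 20658
ΣP(2014)Q(2014) = 2310×10 + 710×2 = 23100 + 1420 = 24520
link = 20658/24520 = 0.842496
Link 2015→2016:
ΣP(2016)Q(2015) = 1563×9 + 820×2 = 14067 + 1640 = 15707
ΣP(2015)Q(2015) = 1901×9 + 824×2 = 17109 + 1648 = 18757
link = 15707/18757 = 0.837394
Link 2016→2017:
ΣP(2017)Q(2016) = 1391×8 + 1024×2 = 11128 + 2048 = 13176
ΣP(2016)Q(2016) = 1563×8 + 820×2 = 12504 + 1640 = 14144
link = 13176/14144 = 0.931561
Chained index = 100 × 0.842496 × 0.837394 × 0.931561 = 65.7217

65.72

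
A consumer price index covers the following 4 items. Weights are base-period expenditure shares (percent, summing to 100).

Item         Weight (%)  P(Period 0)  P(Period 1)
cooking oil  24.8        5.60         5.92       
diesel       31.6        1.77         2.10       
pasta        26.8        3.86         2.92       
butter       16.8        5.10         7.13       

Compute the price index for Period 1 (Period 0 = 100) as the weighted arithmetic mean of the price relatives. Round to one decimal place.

107.5

cooking oil: 24.8 × (5.92/5.60) = 24.8 × 1.057143 = 26.2171
diesel: 31.6 × (2.10/1.77) = 31.6 × 1.186441 = 37.4915
pasta: 26.8 × (2.92/3.86) = 26.8 × 0.756477 = 20.2736
butter: 16.8 × (7.13/5.10) = 16.8 × 1.398039 = 23.4871
Index = Σ wᵢ·(p₁ᵢ/p₀ᵢ) = 26.2171 + 37.4915 + 20.2736 + 23.4871 = 107.4693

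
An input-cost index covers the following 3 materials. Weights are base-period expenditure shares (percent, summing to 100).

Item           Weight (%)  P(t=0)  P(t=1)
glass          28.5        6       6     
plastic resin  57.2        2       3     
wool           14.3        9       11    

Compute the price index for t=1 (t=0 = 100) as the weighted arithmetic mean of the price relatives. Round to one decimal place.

131.8

glass: 28.5 × (6/6) = 28.5 × 1.000000 = 28.5000
plastic resin: 57.2 × (3/2) = 57.2 × 1.500000 = 85.8000
wool: 14.3 × (11/9) = 14.3 × 1.222222 = 17.4778
Index = Σ wᵢ·(p₁ᵢ/p₀ᵢ) = 28.5000 + 85.8000 + 17.4778 = 131.7778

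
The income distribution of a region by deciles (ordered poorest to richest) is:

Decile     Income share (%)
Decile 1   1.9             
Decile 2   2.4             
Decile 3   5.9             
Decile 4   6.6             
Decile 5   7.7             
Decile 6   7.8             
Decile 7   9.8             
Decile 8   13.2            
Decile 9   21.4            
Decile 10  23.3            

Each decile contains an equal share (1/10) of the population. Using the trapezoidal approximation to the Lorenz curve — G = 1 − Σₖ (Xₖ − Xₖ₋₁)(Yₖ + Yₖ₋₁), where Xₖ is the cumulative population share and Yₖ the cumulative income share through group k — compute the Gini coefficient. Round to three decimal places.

Cumulative income shares Yₖ: 0.0190, 0.0430, 0.1020, 0.1680, 0.2450, 0.3230, 0.4210, 0.5530, 0.7670, 1.0000
Σ (Xₖ−Xₖ₋₁)(Yₖ+Yₖ₋₁) = (1/10)(0.0190+0.0000) + (1/10)(0.0430+0.0190) + (1/10)(0.1020+0.0430) + (1/10)(0.1680+0.1020) + (1/10)(0.2450+0.1680) + (1/10)(0.3230+0.2450) + (1/10)(0.4210+0.3230) + (1/10)(0.5530+0.4210) + (1/10)(0.7670+0.5530) + (1/10)(1.0000+0.7670)
  = 0.0019 + 0.0062 + 0.0145 + 0.0270 + 0.0413 + 0.0568 + 0.0744 + 0.0974 + 0.1320 + 0.1767 = 0.6282
G = 1 − 0.6282 = 0.3718

0.372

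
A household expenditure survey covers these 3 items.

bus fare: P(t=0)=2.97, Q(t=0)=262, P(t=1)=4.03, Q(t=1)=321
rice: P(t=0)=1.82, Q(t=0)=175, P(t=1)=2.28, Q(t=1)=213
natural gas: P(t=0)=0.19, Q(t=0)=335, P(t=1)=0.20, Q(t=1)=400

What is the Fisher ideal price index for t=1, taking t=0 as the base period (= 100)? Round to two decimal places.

Laspeyres component (base-period weights):
ΣP(t=1)Q(t=0) = 4.03×262 + 2.28×175 + 0.20×335 = 1055.86 + 399 + 67 = 1521.86
ΣP(t=0)Q(t=0) = 2.97×262 + 1.82×175 + 0.19×335 = 778.14 + 318.5 + 63.65 = 1160.29
L = 1521.86 / 1160.29 × 100 = 131.1620
Paasche component (current-period weights):
ΣP(t=1)Q(t=1) = 4.03×321 + 2.28×213 + 0.20×400 = 1293.63 + 485.64 + 80 = 1859.27
ΣP(t=0)Q(t=1) = 2.97×321 + 1.82×213 + 0.19×400 = 953.37 + 387.66 + 76 = 1417.03
P = 1859.27 / 1417.03 × 100 = 131.2089
Fisher = √(L × P) = √(131.1620 × 131.2089) = 131.1855

131.19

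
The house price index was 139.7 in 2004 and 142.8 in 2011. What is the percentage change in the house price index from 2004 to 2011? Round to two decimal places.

Change = (142.8 − 139.7) / 139.7 × 100
       = 3.1 / 139.7 × 100 = 2.2190%

2.22%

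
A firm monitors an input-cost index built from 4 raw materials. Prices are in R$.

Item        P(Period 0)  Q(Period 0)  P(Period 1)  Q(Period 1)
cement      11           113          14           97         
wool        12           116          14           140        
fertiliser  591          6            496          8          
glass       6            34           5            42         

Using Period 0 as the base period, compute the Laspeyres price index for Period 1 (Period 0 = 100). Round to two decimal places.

99.48

Laspeyres price index uses base-period quantities as weights.
ΣP(Period 1)·Q(Period 0) = 14×113 + 14×116 + 496×6 + 5×34 = 1582 + 1624 + 2976 + 170 = 6352
ΣP(Period 0)·Q(Period 0) = 11×113 + 12×116 + 591×6 + 6×34 = 1243 + 1392 + 3546 + 204 = 6385
Index = 6352 / 6385 × 100 = 99.4832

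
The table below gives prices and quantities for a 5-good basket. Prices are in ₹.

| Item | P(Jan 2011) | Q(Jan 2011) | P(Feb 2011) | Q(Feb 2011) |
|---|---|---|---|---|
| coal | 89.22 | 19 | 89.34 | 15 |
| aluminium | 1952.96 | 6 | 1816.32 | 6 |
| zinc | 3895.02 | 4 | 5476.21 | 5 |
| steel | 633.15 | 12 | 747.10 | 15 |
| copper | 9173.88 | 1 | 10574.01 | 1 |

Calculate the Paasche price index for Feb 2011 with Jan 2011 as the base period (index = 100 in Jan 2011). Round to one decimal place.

Paasche price index uses current-period quantities as weights.
ΣP(Feb 2011)·Q(Feb 2011) = 89.34×15 + 1816.32×6 + 5476.21×5 + 747.10×15 + 10574.01×1 = 1340.1 + 10897.92 + 27381.05 + 11206.5 + 10574.01 = 61399.58
ΣP(Jan 2011)·Q(Feb 2011) = 89.22×15 + 1952.96×6 + 3895.02×5 + 633.15×15 + 9173.88×1 = 1338.3 + 11717.76 + 19475.1 + 9497.25 + 9173.88 = 51202.29
Index = 61399.58 / 51202.29 × 100 = 119.9157

119.9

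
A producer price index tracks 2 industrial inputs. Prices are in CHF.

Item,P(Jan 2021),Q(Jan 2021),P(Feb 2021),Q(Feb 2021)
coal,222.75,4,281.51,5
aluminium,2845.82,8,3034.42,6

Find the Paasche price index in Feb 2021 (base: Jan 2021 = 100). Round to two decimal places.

Paasche price index uses current-period quantities as weights.
ΣP(Feb 2021)·Q(Feb 2021) = 281.51×5 + 3034.42×6 = 1407.55 + 18206.52 = 19614.07
ΣP(Jan 2021)·Q(Feb 2021) = 222.75×5 + 2845.82×6 = 1113.75 + 17074.92 = 18188.67
Index = 19614.07 / 18188.67 × 100 = 107.8367

107.84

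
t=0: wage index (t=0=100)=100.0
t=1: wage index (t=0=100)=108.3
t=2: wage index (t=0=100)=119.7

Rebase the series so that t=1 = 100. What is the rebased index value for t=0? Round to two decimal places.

Rebased(t=0) = 100.0 / 108.3 × 100 = 92.3361

92.34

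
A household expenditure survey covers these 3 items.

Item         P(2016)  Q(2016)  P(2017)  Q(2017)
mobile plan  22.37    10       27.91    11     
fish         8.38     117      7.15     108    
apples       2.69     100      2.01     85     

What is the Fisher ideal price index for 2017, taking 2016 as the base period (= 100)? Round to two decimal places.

Laspeyres component (base-period weights):
ΣP(2017)Q(2016) = 27.91×10 + 7.15×117 + 2.01×100 = 279.1 + 836.55 + 201 = 1316.65
ΣP(2016)Q(2016) = 22.37×10 + 8.38×117 + 2.69×100 = 223.7 + 980.46 + 269 = 1473.16
L = 1316.65 / 1473.16 × 100 = 89.3759
Paasche component (current-period weights):
ΣP(2017)Q(2017) = 27.91×11 + 7.15×108 + 2.01×85 = 307.01 + 772.2 + 170.85 = 1250.06
ΣP(2016)Q(2017) = 22.37×11 + 8.38×108 + 2.69×85 = 246.07 + 905.04 + 228.65 = 1379.76
P = 1250.06 / 1379.76 × 100 = 90.5998
Fisher = √(L × P) = √(89.3759 × 90.5998) = 89.9858

89.99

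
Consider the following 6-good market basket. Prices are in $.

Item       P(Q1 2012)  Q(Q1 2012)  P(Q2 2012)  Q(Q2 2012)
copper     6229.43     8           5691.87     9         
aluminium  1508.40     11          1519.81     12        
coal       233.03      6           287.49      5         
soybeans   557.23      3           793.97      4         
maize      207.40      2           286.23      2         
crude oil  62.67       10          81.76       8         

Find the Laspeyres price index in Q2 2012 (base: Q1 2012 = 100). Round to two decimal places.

96.05

Laspeyres price index uses base-period quantities as weights.
ΣP(Q2 2012)·Q(Q1 2012) = 5691.87×8 + 1519.81×11 + 287.49×6 + 793.97×3 + 286.23×2 + 81.76×10 = 45534.96 + 16717.91 + 1724.94 + 2381.91 + 572.46 + 817.6 = 67749.78
ΣP(Q1 2012)·Q(Q1 2012) = 6229.43×8 + 1508.40×11 + 233.03×6 + 557.23×3 + 207.40×2 + 62.67×10 = 49835.44 + 16592.4 + 1398.18 + 1671.69 + 414.8 + 626.7 = 70539.21
Index = 67749.78 / 70539.21 × 100 = 96.0456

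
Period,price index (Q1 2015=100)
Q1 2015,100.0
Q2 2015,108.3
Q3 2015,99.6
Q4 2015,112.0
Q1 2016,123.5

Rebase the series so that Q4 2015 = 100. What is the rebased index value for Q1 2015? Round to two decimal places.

Rebased(Q1 2015) = 100.0 / 112.0 × 100 = 89.2857

89.29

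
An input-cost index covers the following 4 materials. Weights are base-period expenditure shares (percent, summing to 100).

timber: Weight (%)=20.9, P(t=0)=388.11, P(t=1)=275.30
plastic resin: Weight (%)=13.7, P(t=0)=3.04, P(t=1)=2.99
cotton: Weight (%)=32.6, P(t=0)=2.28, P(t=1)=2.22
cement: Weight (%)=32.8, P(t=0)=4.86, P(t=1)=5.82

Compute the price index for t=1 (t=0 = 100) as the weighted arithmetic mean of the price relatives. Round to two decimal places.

timber: 20.9 × (275.30/388.11) = 20.9 × 0.709335 = 14.8251
plastic resin: 13.7 × (2.99/3.04) = 13.7 × 0.983553 = 13.4747
cotton: 32.6 × (2.22/2.28) = 32.6 × 0.973684 = 31.7421
cement: 32.8 × (5.82/4.86) = 32.8 × 1.197531 = 39.2790
Index = Σ wᵢ·(p₁ᵢ/p₀ᵢ) = 14.8251 + 13.4747 + 31.7421 + 39.2790 = 99.3209

99.32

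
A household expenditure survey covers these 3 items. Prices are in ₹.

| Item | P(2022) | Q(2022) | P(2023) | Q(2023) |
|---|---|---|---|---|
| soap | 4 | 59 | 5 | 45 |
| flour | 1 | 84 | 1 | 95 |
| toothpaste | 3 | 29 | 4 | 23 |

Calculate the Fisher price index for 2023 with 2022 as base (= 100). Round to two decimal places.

Laspeyres component (base-period weights):
ΣP(2023)Q(2022) = 5×59 + 1×84 + 4×29 = 295 + 84 + 116 = 495
ΣP(2022)Q(2022) = 4×59 + 1×84 + 3×29 = 236 + 84 + 87 = 407
L = 495 / 407 × 100 = 121.6216
Paasche component (current-period weights):
ΣP(2023)Q(2023) = 5×45 + 1×95 + 4×23 = 225 + 95 + 92 = 412
ΣP(2022)Q(2023) = 4×45 + 1×95 + 3×23 = 180 + 95 + 69 = 344
P = 412 / 344 × 100 = 119.7674
Fisher = √(L × P) = √(121.6216 × 119.7674) = 120.6910

120.69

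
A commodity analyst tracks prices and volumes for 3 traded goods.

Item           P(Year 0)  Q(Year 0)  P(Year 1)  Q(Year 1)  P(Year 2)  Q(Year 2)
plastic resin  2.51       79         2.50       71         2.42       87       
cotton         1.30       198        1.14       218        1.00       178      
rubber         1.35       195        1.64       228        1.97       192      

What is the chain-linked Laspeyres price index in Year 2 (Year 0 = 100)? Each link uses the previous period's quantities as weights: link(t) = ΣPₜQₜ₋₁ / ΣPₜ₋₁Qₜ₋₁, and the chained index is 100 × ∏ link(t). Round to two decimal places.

108.39

Link Year 0→Year 1:
ΣP(Year 1)Q(Year 0) = 2.50×79 + 1.14×198 + 1.64×195 = 197.5 + 225.72 + 319.8 = 743.02
ΣP(Year 0)Q(Year 0) = 2.51×79 + 1.30×198 + 1.35×195 = 198.29 + 257.4 + 263.25 = 718.94
link = 743.02/718.94 = 1.033494
Link Year 1→Year 2:
ΣP(Year 2)Q(Year 1) = 2.42×71 + 1.00×218 + 1.97×228 = 171.82 + 218 + 449.16 = 838.98
ΣP(Year 1)Q(Year 1) = 2.50×71 + 1.14×218 + 1.64×228 = 177.5 + 248.52 + 373.92 = 799.94
link = 838.98/799.94 = 1.048804
Chained index = 100 × 1.033494 × 1.048804 = 108.3932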